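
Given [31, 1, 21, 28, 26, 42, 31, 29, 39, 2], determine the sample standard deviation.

13.7598

Step 1: Compute the mean: 25
Step 2: Sum of squared deviations from the mean: 1704
Step 3: Sample variance = 1704 / 9 = 189.3333
Step 4: Standard deviation = sqrt(189.3333) = 13.7598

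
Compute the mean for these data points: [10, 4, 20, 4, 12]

10

Step 1: Sum all values: 10 + 4 + 20 + 4 + 12 = 50
Step 2: Count the number of values: n = 5
Step 3: Mean = sum / n = 50 / 5 = 10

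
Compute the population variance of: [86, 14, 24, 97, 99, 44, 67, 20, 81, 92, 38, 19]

1032.1875

Step 1: Compute the mean: (86 + 14 + 24 + 97 + 99 + 44 + 67 + 20 + 81 + 92 + 38 + 19) / 12 = 56.75
Step 2: Compute squared deviations from the mean:
  (86 - 56.75)^2 = 855.5625
  (14 - 56.75)^2 = 1827.5625
  (24 - 56.75)^2 = 1072.5625
  (97 - 56.75)^2 = 1620.0625
  (99 - 56.75)^2 = 1785.0625
  (44 - 56.75)^2 = 162.5625
  (67 - 56.75)^2 = 105.0625
  (20 - 56.75)^2 = 1350.5625
  (81 - 56.75)^2 = 588.0625
  (92 - 56.75)^2 = 1242.5625
  (38 - 56.75)^2 = 351.5625
  (19 - 56.75)^2 = 1425.0625
Step 3: Sum of squared deviations = 12386.25
Step 4: Population variance = 12386.25 / 12 = 1032.1875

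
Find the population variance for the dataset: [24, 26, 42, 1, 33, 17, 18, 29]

130.9375

Step 1: Compute the mean: (24 + 26 + 42 + 1 + 33 + 17 + 18 + 29) / 8 = 23.75
Step 2: Compute squared deviations from the mean:
  (24 - 23.75)^2 = 0.0625
  (26 - 23.75)^2 = 5.0625
  (42 - 23.75)^2 = 333.0625
  (1 - 23.75)^2 = 517.5625
  (33 - 23.75)^2 = 85.5625
  (17 - 23.75)^2 = 45.5625
  (18 - 23.75)^2 = 33.0625
  (29 - 23.75)^2 = 27.5625
Step 3: Sum of squared deviations = 1047.5
Step 4: Population variance = 1047.5 / 8 = 130.9375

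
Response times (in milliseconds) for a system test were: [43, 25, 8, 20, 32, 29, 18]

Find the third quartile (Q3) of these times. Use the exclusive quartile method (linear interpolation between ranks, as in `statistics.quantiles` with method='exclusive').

32

Step 1: Sort the data: [8, 18, 20, 25, 29, 32, 43]
Step 2: n = 7
Step 3: Using the exclusive quartile method:
  Q1 = 18
  Q2 (median) = 25
  Q3 = 32
  IQR = Q3 - Q1 = 32 - 18 = 14
Step 4: Q3 = 32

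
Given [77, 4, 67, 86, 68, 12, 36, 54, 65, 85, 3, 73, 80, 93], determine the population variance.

899.2296

Step 1: Compute the mean: (77 + 4 + 67 + 86 + 68 + 12 + 36 + 54 + 65 + 85 + 3 + 73 + 80 + 93) / 14 = 57.3571
Step 2: Compute squared deviations from the mean:
  (77 - 57.3571)^2 = 385.8418
  (4 - 57.3571)^2 = 2846.9847
  (67 - 57.3571)^2 = 92.9847
  (86 - 57.3571)^2 = 820.4133
  (68 - 57.3571)^2 = 113.2704
  (12 - 57.3571)^2 = 2057.2704
  (36 - 57.3571)^2 = 456.1276
  (54 - 57.3571)^2 = 11.2704
  (65 - 57.3571)^2 = 58.4133
  (85 - 57.3571)^2 = 764.1276
  (3 - 57.3571)^2 = 2954.699
  (73 - 57.3571)^2 = 244.699
  (80 - 57.3571)^2 = 512.699
  (93 - 57.3571)^2 = 1270.4133
Step 3: Sum of squared deviations = 12589.2143
Step 4: Population variance = 12589.2143 / 14 = 899.2296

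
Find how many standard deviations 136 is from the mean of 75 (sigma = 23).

2.6522

Step 1: Recall the z-score formula: z = (x - mu) / sigma
Step 2: Substitute values: z = (136 - 75) / 23
Step 3: z = 61 / 23 = 2.6522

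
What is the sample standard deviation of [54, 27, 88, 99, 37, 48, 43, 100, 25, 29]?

29.6798

Step 1: Compute the mean: 55
Step 2: Sum of squared deviations from the mean: 7928
Step 3: Sample variance = 7928 / 9 = 880.8889
Step 4: Standard deviation = sqrt(880.8889) = 29.6798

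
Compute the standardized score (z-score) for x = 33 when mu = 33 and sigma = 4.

0

Step 1: Recall the z-score formula: z = (x - mu) / sigma
Step 2: Substitute values: z = (33 - 33) / 4
Step 3: z = 0 / 4 = 0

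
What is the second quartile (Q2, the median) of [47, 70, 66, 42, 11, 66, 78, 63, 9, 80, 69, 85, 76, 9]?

66

Step 1: Sort the data: [9, 9, 11, 42, 47, 63, 66, 66, 69, 70, 76, 78, 80, 85]
Step 2: n = 14
Step 3: Q2 is the median. Since n is even, it is the average of the values at positions 7 and 8:
  Q2 = (66 + 66) / 2 = 66
Step 4: Q2 = 66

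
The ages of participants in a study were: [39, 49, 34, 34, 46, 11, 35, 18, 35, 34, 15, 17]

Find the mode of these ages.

34

Step 1: Count the frequency of each value:
  11: appears 1 time(s)
  15: appears 1 time(s)
  17: appears 1 time(s)
  18: appears 1 time(s)
  34: appears 3 time(s)
  35: appears 2 time(s)
  39: appears 1 time(s)
  46: appears 1 time(s)
  49: appears 1 time(s)
Step 2: The value 34 appears most frequently (3 times).
Step 3: Mode = 34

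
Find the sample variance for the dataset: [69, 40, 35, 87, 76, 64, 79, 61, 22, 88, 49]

480.8909

Step 1: Compute the mean: (69 + 40 + 35 + 87 + 76 + 64 + 79 + 61 + 22 + 88 + 49) / 11 = 60.9091
Step 2: Compute squared deviations from the mean:
  (69 - 60.9091)^2 = 65.4628
  (40 - 60.9091)^2 = 437.1901
  (35 - 60.9091)^2 = 671.281
  (87 - 60.9091)^2 = 680.7355
  (76 - 60.9091)^2 = 227.7355
  (64 - 60.9091)^2 = 9.5537
  (79 - 60.9091)^2 = 327.281
  (61 - 60.9091)^2 = 0.0083
  (22 - 60.9091)^2 = 1513.9174
  (88 - 60.9091)^2 = 733.9174
  (49 - 60.9091)^2 = 141.8264
Step 3: Sum of squared deviations = 4808.9091
Step 4: Sample variance = 4808.9091 / 10 = 480.8909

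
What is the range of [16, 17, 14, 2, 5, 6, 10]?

15

Step 1: Identify the maximum value: max = 17
Step 2: Identify the minimum value: min = 2
Step 3: Range = max - min = 17 - 2 = 15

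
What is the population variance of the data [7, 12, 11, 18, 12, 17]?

13.8056

Step 1: Compute the mean: (7 + 12 + 11 + 18 + 12 + 17) / 6 = 12.8333
Step 2: Compute squared deviations from the mean:
  (7 - 12.8333)^2 = 34.0278
  (12 - 12.8333)^2 = 0.6944
  (11 - 12.8333)^2 = 3.3611
  (18 - 12.8333)^2 = 26.6944
  (12 - 12.8333)^2 = 0.6944
  (17 - 12.8333)^2 = 17.3611
Step 3: Sum of squared deviations = 82.8333
Step 4: Population variance = 82.8333 / 6 = 13.8056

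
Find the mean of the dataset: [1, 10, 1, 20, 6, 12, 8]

8.2857

Step 1: Sum all values: 1 + 10 + 1 + 20 + 6 + 12 + 8 = 58
Step 2: Count the number of values: n = 7
Step 3: Mean = sum / n = 58 / 7 = 8.2857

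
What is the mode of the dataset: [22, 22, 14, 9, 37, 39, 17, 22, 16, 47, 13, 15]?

22

Step 1: Count the frequency of each value:
  9: appears 1 time(s)
  13: appears 1 time(s)
  14: appears 1 time(s)
  15: appears 1 time(s)
  16: appears 1 time(s)
  17: appears 1 time(s)
  22: appears 3 time(s)
  37: appears 1 time(s)
  39: appears 1 time(s)
  47: appears 1 time(s)
Step 2: The value 22 appears most frequently (3 times).
Step 3: Mode = 22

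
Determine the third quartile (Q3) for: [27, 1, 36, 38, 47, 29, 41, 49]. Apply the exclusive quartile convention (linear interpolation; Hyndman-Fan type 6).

45.5

Step 1: Sort the data: [1, 27, 29, 36, 38, 41, 47, 49]
Step 2: n = 8
Step 3: Using the exclusive quartile method:
  Q1 = 27.5
  Q2 (median) = 37
  Q3 = 45.5
  IQR = Q3 - Q1 = 45.5 - 27.5 = 18
Step 4: Q3 = 45.5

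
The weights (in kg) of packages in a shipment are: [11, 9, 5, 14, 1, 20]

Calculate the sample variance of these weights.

44.8

Step 1: Compute the mean: (11 + 9 + 5 + 14 + 1 + 20) / 6 = 10
Step 2: Compute squared deviations from the mean:
  (11 - 10)^2 = 1
  (9 - 10)^2 = 1
  (5 - 10)^2 = 25
  (14 - 10)^2 = 16
  (1 - 10)^2 = 81
  (20 - 10)^2 = 100
Step 3: Sum of squared deviations = 224
Step 4: Sample variance = 224 / 5 = 44.8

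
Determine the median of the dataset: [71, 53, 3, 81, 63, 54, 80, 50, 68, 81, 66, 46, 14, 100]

64.5

Step 1: Sort the data in ascending order: [3, 14, 46, 50, 53, 54, 63, 66, 68, 71, 80, 81, 81, 100]
Step 2: The number of values is n = 14.
Step 3: Since n is even, the median is the average of positions 7 and 8:
  Median = (63 + 66) / 2 = 64.5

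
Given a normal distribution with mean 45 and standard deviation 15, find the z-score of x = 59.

0.9333

Step 1: Recall the z-score formula: z = (x - mu) / sigma
Step 2: Substitute values: z = (59 - 45) / 15
Step 3: z = 14 / 15 = 0.9333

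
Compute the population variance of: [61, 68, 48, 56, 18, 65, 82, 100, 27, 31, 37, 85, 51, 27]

560.5714

Step 1: Compute the mean: (61 + 68 + 48 + 56 + 18 + 65 + 82 + 100 + 27 + 31 + 37 + 85 + 51 + 27) / 14 = 54
Step 2: Compute squared deviations from the mean:
  (61 - 54)^2 = 49
  (68 - 54)^2 = 196
  (48 - 54)^2 = 36
  (56 - 54)^2 = 4
  (18 - 54)^2 = 1296
  (65 - 54)^2 = 121
  (82 - 54)^2 = 784
  (100 - 54)^2 = 2116
  (27 - 54)^2 = 729
  (31 - 54)^2 = 529
  (37 - 54)^2 = 289
  (85 - 54)^2 = 961
  (51 - 54)^2 = 9
  (27 - 54)^2 = 729
Step 3: Sum of squared deviations = 7848
Step 4: Population variance = 7848 / 14 = 560.5714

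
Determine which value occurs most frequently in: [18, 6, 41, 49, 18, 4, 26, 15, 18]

18

Step 1: Count the frequency of each value:
  4: appears 1 time(s)
  6: appears 1 time(s)
  15: appears 1 time(s)
  18: appears 3 time(s)
  26: appears 1 time(s)
  41: appears 1 time(s)
  49: appears 1 time(s)
Step 2: The value 18 appears most frequently (3 times).
Step 3: Mode = 18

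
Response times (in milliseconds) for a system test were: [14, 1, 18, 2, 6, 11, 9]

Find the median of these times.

9

Step 1: Sort the data in ascending order: [1, 2, 6, 9, 11, 14, 18]
Step 2: The number of values is n = 7.
Step 3: Since n is odd, the median is the middle value at position 4: 9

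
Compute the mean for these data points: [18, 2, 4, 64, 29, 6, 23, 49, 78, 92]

36.5

Step 1: Sum all values: 18 + 2 + 4 + 64 + 29 + 6 + 23 + 49 + 78 + 92 = 365
Step 2: Count the number of values: n = 10
Step 3: Mean = sum / n = 365 / 10 = 36.5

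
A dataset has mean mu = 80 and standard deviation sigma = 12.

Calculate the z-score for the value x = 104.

2

Step 1: Recall the z-score formula: z = (x - mu) / sigma
Step 2: Substitute values: z = (104 - 80) / 12
Step 3: z = 24 / 12 = 2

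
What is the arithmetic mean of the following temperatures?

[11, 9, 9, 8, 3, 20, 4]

9.1429

Step 1: Sum all values: 11 + 9 + 9 + 8 + 3 + 20 + 4 = 64
Step 2: Count the number of values: n = 7
Step 3: Mean = sum / n = 64 / 7 = 9.1429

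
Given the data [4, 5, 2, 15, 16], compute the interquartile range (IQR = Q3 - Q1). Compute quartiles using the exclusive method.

12.5

Step 1: Sort the data: [2, 4, 5, 15, 16]
Step 2: n = 5
Step 3: Using the exclusive quartile method:
  Q1 = 3
  Q2 (median) = 5
  Q3 = 15.5
  IQR = Q3 - Q1 = 15.5 - 3 = 12.5
Step 4: IQR = 12.5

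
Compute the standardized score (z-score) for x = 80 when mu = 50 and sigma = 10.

3

Step 1: Recall the z-score formula: z = (x - mu) / sigma
Step 2: Substitute values: z = (80 - 50) / 10
Step 3: z = 30 / 10 = 3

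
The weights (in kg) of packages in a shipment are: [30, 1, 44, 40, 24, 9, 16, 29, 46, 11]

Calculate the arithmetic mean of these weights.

25

Step 1: Sum all values: 30 + 1 + 44 + 40 + 24 + 9 + 16 + 29 + 46 + 11 = 250
Step 2: Count the number of values: n = 10
Step 3: Mean = sum / n = 250 / 10 = 25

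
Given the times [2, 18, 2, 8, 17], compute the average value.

9.4

Step 1: Sum all values: 2 + 18 + 2 + 8 + 17 = 47
Step 2: Count the number of values: n = 5
Step 3: Mean = sum / n = 47 / 5 = 9.4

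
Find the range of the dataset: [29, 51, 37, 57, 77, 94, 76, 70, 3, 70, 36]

91

Step 1: Identify the maximum value: max = 94
Step 2: Identify the minimum value: min = 3
Step 3: Range = max - min = 94 - 3 = 91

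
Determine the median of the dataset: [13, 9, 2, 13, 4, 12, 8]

9

Step 1: Sort the data in ascending order: [2, 4, 8, 9, 12, 13, 13]
Step 2: The number of values is n = 7.
Step 3: Since n is odd, the median is the middle value at position 4: 9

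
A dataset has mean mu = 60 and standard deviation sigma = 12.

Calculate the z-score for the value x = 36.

-2

Step 1: Recall the z-score formula: z = (x - mu) / sigma
Step 2: Substitute values: z = (36 - 60) / 12
Step 3: z = -24 / 12 = -2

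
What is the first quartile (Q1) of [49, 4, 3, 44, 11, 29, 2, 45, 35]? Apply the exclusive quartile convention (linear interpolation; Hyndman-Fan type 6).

3.5

Step 1: Sort the data: [2, 3, 4, 11, 29, 35, 44, 45, 49]
Step 2: n = 9
Step 3: Using the exclusive quartile method:
  Q1 = 3.5
  Q2 (median) = 29
  Q3 = 44.5
  IQR = Q3 - Q1 = 44.5 - 3.5 = 41
Step 4: Q1 = 3.5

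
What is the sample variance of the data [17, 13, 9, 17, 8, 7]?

20.1667

Step 1: Compute the mean: (17 + 13 + 9 + 17 + 8 + 7) / 6 = 11.8333
Step 2: Compute squared deviations from the mean:
  (17 - 11.8333)^2 = 26.6944
  (13 - 11.8333)^2 = 1.3611
  (9 - 11.8333)^2 = 8.0278
  (17 - 11.8333)^2 = 26.6944
  (8 - 11.8333)^2 = 14.6944
  (7 - 11.8333)^2 = 23.3611
Step 3: Sum of squared deviations = 100.8333
Step 4: Sample variance = 100.8333 / 5 = 20.1667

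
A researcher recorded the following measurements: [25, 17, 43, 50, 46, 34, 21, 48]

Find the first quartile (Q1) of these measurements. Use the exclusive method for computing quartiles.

22

Step 1: Sort the data: [17, 21, 25, 34, 43, 46, 48, 50]
Step 2: n = 8
Step 3: Using the exclusive quartile method:
  Q1 = 22
  Q2 (median) = 38.5
  Q3 = 47.5
  IQR = Q3 - Q1 = 47.5 - 22 = 25.5
Step 4: Q1 = 22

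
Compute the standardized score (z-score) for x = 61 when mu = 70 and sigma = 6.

-1.5

Step 1: Recall the z-score formula: z = (x - mu) / sigma
Step 2: Substitute values: z = (61 - 70) / 6
Step 3: z = -9 / 6 = -1.5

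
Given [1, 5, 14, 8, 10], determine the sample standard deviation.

4.9295

Step 1: Compute the mean: 7.6
Step 2: Sum of squared deviations from the mean: 97.2
Step 3: Sample variance = 97.2 / 4 = 24.3
Step 4: Standard deviation = sqrt(24.3) = 4.9295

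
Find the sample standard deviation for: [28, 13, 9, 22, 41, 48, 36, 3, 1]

17.0294

Step 1: Compute the mean: 22.3333
Step 2: Sum of squared deviations from the mean: 2320
Step 3: Sample variance = 2320 / 8 = 290
Step 4: Standard deviation = sqrt(290) = 17.0294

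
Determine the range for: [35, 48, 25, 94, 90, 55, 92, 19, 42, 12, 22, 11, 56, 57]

83

Step 1: Identify the maximum value: max = 94
Step 2: Identify the minimum value: min = 11
Step 3: Range = max - min = 94 - 11 = 83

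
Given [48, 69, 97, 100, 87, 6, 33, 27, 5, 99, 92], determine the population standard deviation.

35.9623

Step 1: Compute the mean: 60.2727
Step 2: Sum of squared deviations from the mean: 14226.1818
Step 3: Population variance = 14226.1818 / 11 = 1293.2893
Step 4: Standard deviation = sqrt(1293.2893) = 35.9623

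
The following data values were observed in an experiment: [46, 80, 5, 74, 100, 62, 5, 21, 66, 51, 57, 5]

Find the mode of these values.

5

Step 1: Count the frequency of each value:
  5: appears 3 time(s)
  21: appears 1 time(s)
  46: appears 1 time(s)
  51: appears 1 time(s)
  57: appears 1 time(s)
  62: appears 1 time(s)
  66: appears 1 time(s)
  74: appears 1 time(s)
  80: appears 1 time(s)
  100: appears 1 time(s)
Step 2: The value 5 appears most frequently (3 times).
Step 3: Mode = 5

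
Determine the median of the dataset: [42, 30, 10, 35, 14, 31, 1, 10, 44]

30

Step 1: Sort the data in ascending order: [1, 10, 10, 14, 30, 31, 35, 42, 44]
Step 2: The number of values is n = 9.
Step 3: Since n is odd, the median is the middle value at position 5: 30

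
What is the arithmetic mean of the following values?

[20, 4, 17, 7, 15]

12.6

Step 1: Sum all values: 20 + 4 + 17 + 7 + 15 = 63
Step 2: Count the number of values: n = 5
Step 3: Mean = sum / n = 63 / 5 = 12.6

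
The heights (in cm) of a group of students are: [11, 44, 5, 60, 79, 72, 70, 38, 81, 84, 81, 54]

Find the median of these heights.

65

Step 1: Sort the data in ascending order: [5, 11, 38, 44, 54, 60, 70, 72, 79, 81, 81, 84]
Step 2: The number of values is n = 12.
Step 3: Since n is even, the median is the average of positions 6 and 7:
  Median = (60 + 70) / 2 = 65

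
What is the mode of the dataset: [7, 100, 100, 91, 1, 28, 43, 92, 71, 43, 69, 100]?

100

Step 1: Count the frequency of each value:
  1: appears 1 time(s)
  7: appears 1 time(s)
  28: appears 1 time(s)
  43: appears 2 time(s)
  69: appears 1 time(s)
  71: appears 1 time(s)
  91: appears 1 time(s)
  92: appears 1 time(s)
  100: appears 3 time(s)
Step 2: The value 100 appears most frequently (3 times).
Step 3: Mode = 100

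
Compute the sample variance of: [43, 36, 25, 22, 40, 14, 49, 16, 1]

248

Step 1: Compute the mean: (43 + 36 + 25 + 22 + 40 + 14 + 49 + 16 + 1) / 9 = 27.3333
Step 2: Compute squared deviations from the mean:
  (43 - 27.3333)^2 = 245.4444
  (36 - 27.3333)^2 = 75.1111
  (25 - 27.3333)^2 = 5.4444
  (22 - 27.3333)^2 = 28.4444
  (40 - 27.3333)^2 = 160.4444
  (14 - 27.3333)^2 = 177.7778
  (49 - 27.3333)^2 = 469.4444
  (16 - 27.3333)^2 = 128.4444
  (1 - 27.3333)^2 = 693.4444
Step 3: Sum of squared deviations = 1984
Step 4: Sample variance = 1984 / 8 = 248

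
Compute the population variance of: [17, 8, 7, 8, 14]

15.76

Step 1: Compute the mean: (17 + 8 + 7 + 8 + 14) / 5 = 10.8
Step 2: Compute squared deviations from the mean:
  (17 - 10.8)^2 = 38.44
  (8 - 10.8)^2 = 7.84
  (7 - 10.8)^2 = 14.44
  (8 - 10.8)^2 = 7.84
  (14 - 10.8)^2 = 10.24
Step 3: Sum of squared deviations = 78.8
Step 4: Population variance = 78.8 / 5 = 15.76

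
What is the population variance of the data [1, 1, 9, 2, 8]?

12.56

Step 1: Compute the mean: (1 + 1 + 9 + 2 + 8) / 5 = 4.2
Step 2: Compute squared deviations from the mean:
  (1 - 4.2)^2 = 10.24
  (1 - 4.2)^2 = 10.24
  (9 - 4.2)^2 = 23.04
  (2 - 4.2)^2 = 4.84
  (8 - 4.2)^2 = 14.44
Step 3: Sum of squared deviations = 62.8
Step 4: Population variance = 62.8 / 5 = 12.56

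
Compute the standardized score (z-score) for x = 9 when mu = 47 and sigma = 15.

-2.5333

Step 1: Recall the z-score formula: z = (x - mu) / sigma
Step 2: Substitute values: z = (9 - 47) / 15
Step 3: z = -38 / 15 = -2.5333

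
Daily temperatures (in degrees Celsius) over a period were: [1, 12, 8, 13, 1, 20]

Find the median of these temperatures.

10

Step 1: Sort the data in ascending order: [1, 1, 8, 12, 13, 20]
Step 2: The number of values is n = 6.
Step 3: Since n is even, the median is the average of positions 3 and 4:
  Median = (8 + 12) / 2 = 10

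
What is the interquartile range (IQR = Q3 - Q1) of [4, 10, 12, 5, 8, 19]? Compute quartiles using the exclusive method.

9

Step 1: Sort the data: [4, 5, 8, 10, 12, 19]
Step 2: n = 6
Step 3: Using the exclusive quartile method:
  Q1 = 4.75
  Q2 (median) = 9
  Q3 = 13.75
  IQR = Q3 - Q1 = 13.75 - 4.75 = 9
Step 4: IQR = 9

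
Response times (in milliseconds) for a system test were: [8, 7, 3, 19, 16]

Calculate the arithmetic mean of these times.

10.6

Step 1: Sum all values: 8 + 7 + 3 + 19 + 16 = 53
Step 2: Count the number of values: n = 5
Step 3: Mean = sum / n = 53 / 5 = 10.6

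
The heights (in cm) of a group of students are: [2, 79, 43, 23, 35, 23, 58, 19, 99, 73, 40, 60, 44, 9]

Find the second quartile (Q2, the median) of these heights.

41.5

Step 1: Sort the data: [2, 9, 19, 23, 23, 35, 40, 43, 44, 58, 60, 73, 79, 99]
Step 2: n = 14
Step 3: Q2 is the median. Since n is even, it is the average of the values at positions 7 and 8:
  Q2 = (40 + 43) / 2 = 41.5
Step 4: Q2 = 41.5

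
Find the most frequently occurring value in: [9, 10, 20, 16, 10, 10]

10

Step 1: Count the frequency of each value:
  9: appears 1 time(s)
  10: appears 3 time(s)
  16: appears 1 time(s)
  20: appears 1 time(s)
Step 2: The value 10 appears most frequently (3 times).
Step 3: Mode = 10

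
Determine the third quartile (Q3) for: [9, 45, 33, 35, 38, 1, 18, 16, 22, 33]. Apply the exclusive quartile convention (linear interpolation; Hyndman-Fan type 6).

35.75

Step 1: Sort the data: [1, 9, 16, 18, 22, 33, 33, 35, 38, 45]
Step 2: n = 10
Step 3: Using the exclusive quartile method:
  Q1 = 14.25
  Q2 (median) = 27.5
  Q3 = 35.75
  IQR = Q3 - Q1 = 35.75 - 14.25 = 21.5
Step 4: Q3 = 35.75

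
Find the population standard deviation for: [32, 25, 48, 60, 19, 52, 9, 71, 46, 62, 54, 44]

17.9002

Step 1: Compute the mean: 43.5
Step 2: Sum of squared deviations from the mean: 3845
Step 3: Population variance = 3845 / 12 = 320.4167
Step 4: Standard deviation = sqrt(320.4167) = 17.9002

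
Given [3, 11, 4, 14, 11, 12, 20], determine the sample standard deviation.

5.8228

Step 1: Compute the mean: 10.7143
Step 2: Sum of squared deviations from the mean: 203.4286
Step 3: Sample variance = 203.4286 / 6 = 33.9048
Step 4: Standard deviation = sqrt(33.9048) = 5.8228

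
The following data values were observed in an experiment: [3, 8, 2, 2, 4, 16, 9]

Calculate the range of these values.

14

Step 1: Identify the maximum value: max = 16
Step 2: Identify the minimum value: min = 2
Step 3: Range = max - min = 16 - 2 = 14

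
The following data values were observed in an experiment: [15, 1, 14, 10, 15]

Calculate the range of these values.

14

Step 1: Identify the maximum value: max = 15
Step 2: Identify the minimum value: min = 1
Step 3: Range = max - min = 15 - 1 = 14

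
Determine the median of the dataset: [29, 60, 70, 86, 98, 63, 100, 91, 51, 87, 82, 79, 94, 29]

80.5

Step 1: Sort the data in ascending order: [29, 29, 51, 60, 63, 70, 79, 82, 86, 87, 91, 94, 98, 100]
Step 2: The number of values is n = 14.
Step 3: Since n is even, the median is the average of positions 7 and 8:
  Median = (79 + 82) / 2 = 80.5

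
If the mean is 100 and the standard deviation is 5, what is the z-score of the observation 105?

1

Step 1: Recall the z-score formula: z = (x - mu) / sigma
Step 2: Substitute values: z = (105 - 100) / 5
Step 3: z = 5 / 5 = 1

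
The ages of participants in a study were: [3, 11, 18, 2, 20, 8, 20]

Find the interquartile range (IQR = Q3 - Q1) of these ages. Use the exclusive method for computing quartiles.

17

Step 1: Sort the data: [2, 3, 8, 11, 18, 20, 20]
Step 2: n = 7
Step 3: Using the exclusive quartile method:
  Q1 = 3
  Q2 (median) = 11
  Q3 = 20
  IQR = Q3 - Q1 = 20 - 3 = 17
Step 4: IQR = 17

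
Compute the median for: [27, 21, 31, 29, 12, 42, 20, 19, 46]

27

Step 1: Sort the data in ascending order: [12, 19, 20, 21, 27, 29, 31, 42, 46]
Step 2: The number of values is n = 9.
Step 3: Since n is odd, the median is the middle value at position 5: 27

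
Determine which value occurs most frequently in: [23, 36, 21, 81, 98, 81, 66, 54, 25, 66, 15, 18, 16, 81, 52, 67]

81

Step 1: Count the frequency of each value:
  15: appears 1 time(s)
  16: appears 1 time(s)
  18: appears 1 time(s)
  21: appears 1 time(s)
  23: appears 1 time(s)
  25: appears 1 time(s)
  36: appears 1 time(s)
  52: appears 1 time(s)
  54: appears 1 time(s)
  66: appears 2 time(s)
  67: appears 1 time(s)
  81: appears 3 time(s)
  98: appears 1 time(s)
Step 2: The value 81 appears most frequently (3 times).
Step 3: Mode = 81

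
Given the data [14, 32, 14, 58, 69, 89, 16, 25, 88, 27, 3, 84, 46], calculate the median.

32

Step 1: Sort the data in ascending order: [3, 14, 14, 16, 25, 27, 32, 46, 58, 69, 84, 88, 89]
Step 2: The number of values is n = 13.
Step 3: Since n is odd, the median is the middle value at position 7: 32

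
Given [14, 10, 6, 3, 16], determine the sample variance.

29.2

Step 1: Compute the mean: (14 + 10 + 6 + 3 + 16) / 5 = 9.8
Step 2: Compute squared deviations from the mean:
  (14 - 9.8)^2 = 17.64
  (10 - 9.8)^2 = 0.04
  (6 - 9.8)^2 = 14.44
  (3 - 9.8)^2 = 46.24
  (16 - 9.8)^2 = 38.44
Step 3: Sum of squared deviations = 116.8
Step 4: Sample variance = 116.8 / 4 = 29.2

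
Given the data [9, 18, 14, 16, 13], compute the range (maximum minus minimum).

9

Step 1: Identify the maximum value: max = 18
Step 2: Identify the minimum value: min = 9
Step 3: Range = max - min = 18 - 9 = 9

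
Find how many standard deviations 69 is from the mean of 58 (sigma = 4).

2.75

Step 1: Recall the z-score formula: z = (x - mu) / sigma
Step 2: Substitute values: z = (69 - 58) / 4
Step 3: z = 11 / 4 = 2.75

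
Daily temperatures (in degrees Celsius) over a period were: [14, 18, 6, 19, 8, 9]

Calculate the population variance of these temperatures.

24.8889

Step 1: Compute the mean: (14 + 18 + 6 + 19 + 8 + 9) / 6 = 12.3333
Step 2: Compute squared deviations from the mean:
  (14 - 12.3333)^2 = 2.7778
  (18 - 12.3333)^2 = 32.1111
  (6 - 12.3333)^2 = 40.1111
  (19 - 12.3333)^2 = 44.4444
  (8 - 12.3333)^2 = 18.7778
  (9 - 12.3333)^2 = 11.1111
Step 3: Sum of squared deviations = 149.3333
Step 4: Population variance = 149.3333 / 6 = 24.8889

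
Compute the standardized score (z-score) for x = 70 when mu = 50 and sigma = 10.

2

Step 1: Recall the z-score formula: z = (x - mu) / sigma
Step 2: Substitute values: z = (70 - 50) / 10
Step 3: z = 20 / 10 = 2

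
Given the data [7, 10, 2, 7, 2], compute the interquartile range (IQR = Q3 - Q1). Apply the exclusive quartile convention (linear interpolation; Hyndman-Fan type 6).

6.5

Step 1: Sort the data: [2, 2, 7, 7, 10]
Step 2: n = 5
Step 3: Using the exclusive quartile method:
  Q1 = 2
  Q2 (median) = 7
  Q3 = 8.5
  IQR = Q3 - Q1 = 8.5 - 2 = 6.5
Step 4: IQR = 6.5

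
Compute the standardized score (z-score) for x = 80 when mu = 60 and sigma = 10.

2

Step 1: Recall the z-score formula: z = (x - mu) / sigma
Step 2: Substitute values: z = (80 - 60) / 10
Step 3: z = 20 / 10 = 2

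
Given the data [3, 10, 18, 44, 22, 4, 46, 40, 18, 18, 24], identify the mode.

18

Step 1: Count the frequency of each value:
  3: appears 1 time(s)
  4: appears 1 time(s)
  10: appears 1 time(s)
  18: appears 3 time(s)
  22: appears 1 time(s)
  24: appears 1 time(s)
  40: appears 1 time(s)
  44: appears 1 time(s)
  46: appears 1 time(s)
Step 2: The value 18 appears most frequently (3 times).
Step 3: Mode = 18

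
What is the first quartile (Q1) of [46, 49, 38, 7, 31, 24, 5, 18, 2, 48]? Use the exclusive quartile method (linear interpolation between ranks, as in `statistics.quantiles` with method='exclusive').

6.5

Step 1: Sort the data: [2, 5, 7, 18, 24, 31, 38, 46, 48, 49]
Step 2: n = 10
Step 3: Using the exclusive quartile method:
  Q1 = 6.5
  Q2 (median) = 27.5
  Q3 = 46.5
  IQR = Q3 - Q1 = 46.5 - 6.5 = 40
Step 4: Q1 = 6.5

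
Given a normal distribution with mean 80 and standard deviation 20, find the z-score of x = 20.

-3

Step 1: Recall the z-score formula: z = (x - mu) / sigma
Step 2: Substitute values: z = (20 - 80) / 20
Step 3: z = -60 / 20 = -3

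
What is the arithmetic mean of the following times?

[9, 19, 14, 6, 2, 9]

9.8333

Step 1: Sum all values: 9 + 19 + 14 + 6 + 2 + 9 = 59
Step 2: Count the number of values: n = 6
Step 3: Mean = sum / n = 59 / 6 = 9.8333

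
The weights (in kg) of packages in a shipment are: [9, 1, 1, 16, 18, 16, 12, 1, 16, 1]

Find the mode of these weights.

1

Step 1: Count the frequency of each value:
  1: appears 4 time(s)
  9: appears 1 time(s)
  12: appears 1 time(s)
  16: appears 3 time(s)
  18: appears 1 time(s)
Step 2: The value 1 appears most frequently (4 times).
Step 3: Mode = 1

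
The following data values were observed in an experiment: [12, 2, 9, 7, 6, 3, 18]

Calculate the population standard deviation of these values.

5.111

Step 1: Compute the mean: 8.1429
Step 2: Sum of squared deviations from the mean: 182.8571
Step 3: Population variance = 182.8571 / 7 = 26.1224
Step 4: Standard deviation = sqrt(26.1224) = 5.111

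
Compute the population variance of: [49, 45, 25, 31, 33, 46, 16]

128.2857

Step 1: Compute the mean: (49 + 45 + 25 + 31 + 33 + 46 + 16) / 7 = 35
Step 2: Compute squared deviations from the mean:
  (49 - 35)^2 = 196
  (45 - 35)^2 = 100
  (25 - 35)^2 = 100
  (31 - 35)^2 = 16
  (33 - 35)^2 = 4
  (46 - 35)^2 = 121
  (16 - 35)^2 = 361
Step 3: Sum of squared deviations = 898
Step 4: Population variance = 898 / 7 = 128.2857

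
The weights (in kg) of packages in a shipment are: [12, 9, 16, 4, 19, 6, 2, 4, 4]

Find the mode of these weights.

4

Step 1: Count the frequency of each value:
  2: appears 1 time(s)
  4: appears 3 time(s)
  6: appears 1 time(s)
  9: appears 1 time(s)
  12: appears 1 time(s)
  16: appears 1 time(s)
  19: appears 1 time(s)
Step 2: The value 4 appears most frequently (3 times).
Step 3: Mode = 4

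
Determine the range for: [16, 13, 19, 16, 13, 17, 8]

11

Step 1: Identify the maximum value: max = 19
Step 2: Identify the minimum value: min = 8
Step 3: Range = max - min = 19 - 8 = 11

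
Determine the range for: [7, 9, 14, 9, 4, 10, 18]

14

Step 1: Identify the maximum value: max = 18
Step 2: Identify the minimum value: min = 4
Step 3: Range = max - min = 18 - 4 = 14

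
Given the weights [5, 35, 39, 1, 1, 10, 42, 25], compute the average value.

19.75

Step 1: Sum all values: 5 + 35 + 39 + 1 + 1 + 10 + 42 + 25 = 158
Step 2: Count the number of values: n = 8
Step 3: Mean = sum / n = 158 / 8 = 19.75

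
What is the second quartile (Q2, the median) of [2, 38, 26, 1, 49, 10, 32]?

26

Step 1: Sort the data: [1, 2, 10, 26, 32, 38, 49]
Step 2: n = 7
Step 3: Q2 is the median. Since n is odd, it is the middle value at position 4: 26
Step 4: Q2 = 26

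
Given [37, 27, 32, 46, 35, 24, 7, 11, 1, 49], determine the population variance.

237.49

Step 1: Compute the mean: (37 + 27 + 32 + 46 + 35 + 24 + 7 + 11 + 1 + 49) / 10 = 26.9
Step 2: Compute squared deviations from the mean:
  (37 - 26.9)^2 = 102.01
  (27 - 26.9)^2 = 0.01
  (32 - 26.9)^2 = 26.01
  (46 - 26.9)^2 = 364.81
  (35 - 26.9)^2 = 65.61
  (24 - 26.9)^2 = 8.41
  (7 - 26.9)^2 = 396.01
  (11 - 26.9)^2 = 252.81
  (1 - 26.9)^2 = 670.81
  (49 - 26.9)^2 = 488.41
Step 3: Sum of squared deviations = 2374.9
Step 4: Population variance = 2374.9 / 10 = 237.49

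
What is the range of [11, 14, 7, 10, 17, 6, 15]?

11

Step 1: Identify the maximum value: max = 17
Step 2: Identify the minimum value: min = 6
Step 3: Range = max - min = 17 - 6 = 11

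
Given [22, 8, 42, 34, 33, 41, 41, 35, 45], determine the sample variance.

137.7778

Step 1: Compute the mean: (22 + 8 + 42 + 34 + 33 + 41 + 41 + 35 + 45) / 9 = 33.4444
Step 2: Compute squared deviations from the mean:
  (22 - 33.4444)^2 = 130.9753
  (8 - 33.4444)^2 = 647.4198
  (42 - 33.4444)^2 = 73.1975
  (34 - 33.4444)^2 = 0.3086
  (33 - 33.4444)^2 = 0.1975
  (41 - 33.4444)^2 = 57.0864
  (41 - 33.4444)^2 = 57.0864
  (35 - 33.4444)^2 = 2.4198
  (45 - 33.4444)^2 = 133.5309
Step 3: Sum of squared deviations = 1102.2222
Step 4: Sample variance = 1102.2222 / 8 = 137.7778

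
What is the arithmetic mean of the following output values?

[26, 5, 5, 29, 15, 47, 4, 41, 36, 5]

21.3

Step 1: Sum all values: 26 + 5 + 5 + 29 + 15 + 47 + 4 + 41 + 36 + 5 = 213
Step 2: Count the number of values: n = 10
Step 3: Mean = sum / n = 213 / 10 = 21.3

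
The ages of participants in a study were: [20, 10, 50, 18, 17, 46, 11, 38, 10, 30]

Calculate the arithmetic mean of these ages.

25

Step 1: Sum all values: 20 + 10 + 50 + 18 + 17 + 46 + 11 + 38 + 10 + 30 = 250
Step 2: Count the number of values: n = 10
Step 3: Mean = sum / n = 250 / 10 = 25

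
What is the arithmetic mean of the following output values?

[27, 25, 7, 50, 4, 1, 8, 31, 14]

18.5556

Step 1: Sum all values: 27 + 25 + 7 + 50 + 4 + 1 + 8 + 31 + 14 = 167
Step 2: Count the number of values: n = 9
Step 3: Mean = sum / n = 167 / 9 = 18.5556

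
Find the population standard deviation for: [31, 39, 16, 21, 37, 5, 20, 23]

10.5712

Step 1: Compute the mean: 24
Step 2: Sum of squared deviations from the mean: 894
Step 3: Population variance = 894 / 8 = 111.75
Step 4: Standard deviation = sqrt(111.75) = 10.5712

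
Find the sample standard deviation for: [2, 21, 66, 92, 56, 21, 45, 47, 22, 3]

28.88

Step 1: Compute the mean: 37.5
Step 2: Sum of squared deviations from the mean: 7506.5
Step 3: Sample variance = 7506.5 / 9 = 834.0556
Step 4: Standard deviation = sqrt(834.0556) = 28.88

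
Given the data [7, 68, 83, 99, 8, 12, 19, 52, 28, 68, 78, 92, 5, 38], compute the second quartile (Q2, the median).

45

Step 1: Sort the data: [5, 7, 8, 12, 19, 28, 38, 52, 68, 68, 78, 83, 92, 99]
Step 2: n = 14
Step 3: Q2 is the median. Since n is even, it is the average of the values at positions 7 and 8:
  Q2 = (38 + 52) / 2 = 45
Step 4: Q2 = 45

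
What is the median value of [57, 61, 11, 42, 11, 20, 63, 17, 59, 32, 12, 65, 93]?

42

Step 1: Sort the data in ascending order: [11, 11, 12, 17, 20, 32, 42, 57, 59, 61, 63, 65, 93]
Step 2: The number of values is n = 13.
Step 3: Since n is odd, the median is the middle value at position 7: 42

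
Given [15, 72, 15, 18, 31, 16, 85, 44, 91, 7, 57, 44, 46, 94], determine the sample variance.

923.1703

Step 1: Compute the mean: (15 + 72 + 15 + 18 + 31 + 16 + 85 + 44 + 91 + 7 + 57 + 44 + 46 + 94) / 14 = 45.3571
Step 2: Compute squared deviations from the mean:
  (15 - 45.3571)^2 = 921.5561
  (72 - 45.3571)^2 = 709.8418
  (15 - 45.3571)^2 = 921.5561
  (18 - 45.3571)^2 = 748.4133
  (31 - 45.3571)^2 = 206.1276
  (16 - 45.3571)^2 = 861.8418
  (85 - 45.3571)^2 = 1571.5561
  (44 - 45.3571)^2 = 1.8418
  (91 - 45.3571)^2 = 2083.2704
  (7 - 45.3571)^2 = 1471.2704
  (57 - 45.3571)^2 = 135.5561
  (44 - 45.3571)^2 = 1.8418
  (46 - 45.3571)^2 = 0.4133
  (94 - 45.3571)^2 = 2366.1276
Step 3: Sum of squared deviations = 12001.2143
Step 4: Sample variance = 12001.2143 / 13 = 923.1703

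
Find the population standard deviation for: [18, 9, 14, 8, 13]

3.6111

Step 1: Compute the mean: 12.4
Step 2: Sum of squared deviations from the mean: 65.2
Step 3: Population variance = 65.2 / 5 = 13.04
Step 4: Standard deviation = sqrt(13.04) = 3.6111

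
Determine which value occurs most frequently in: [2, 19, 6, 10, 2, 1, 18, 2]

2

Step 1: Count the frequency of each value:
  1: appears 1 time(s)
  2: appears 3 time(s)
  6: appears 1 time(s)
  10: appears 1 time(s)
  18: appears 1 time(s)
  19: appears 1 time(s)
Step 2: The value 2 appears most frequently (3 times).
Step 3: Mode = 2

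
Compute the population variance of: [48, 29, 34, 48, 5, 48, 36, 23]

197.3594

Step 1: Compute the mean: (48 + 29 + 34 + 48 + 5 + 48 + 36 + 23) / 8 = 33.875
Step 2: Compute squared deviations from the mean:
  (48 - 33.875)^2 = 199.5156
  (29 - 33.875)^2 = 23.7656
  (34 - 33.875)^2 = 0.0156
  (48 - 33.875)^2 = 199.5156
  (5 - 33.875)^2 = 833.7656
  (48 - 33.875)^2 = 199.5156
  (36 - 33.875)^2 = 4.5156
  (23 - 33.875)^2 = 118.2656
Step 3: Sum of squared deviations = 1578.875
Step 4: Population variance = 1578.875 / 8 = 197.3594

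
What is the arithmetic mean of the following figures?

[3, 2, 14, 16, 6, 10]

8.5

Step 1: Sum all values: 3 + 2 + 14 + 16 + 6 + 10 = 51
Step 2: Count the number of values: n = 6
Step 3: Mean = sum / n = 51 / 6 = 8.5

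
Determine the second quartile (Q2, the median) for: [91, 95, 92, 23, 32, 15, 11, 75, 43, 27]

37.5

Step 1: Sort the data: [11, 15, 23, 27, 32, 43, 75, 91, 92, 95]
Step 2: n = 10
Step 3: Q2 is the median. Since n is even, it is the average of the values at positions 5 and 6:
  Q2 = (32 + 43) / 2 = 37.5
Step 4: Q2 = 37.5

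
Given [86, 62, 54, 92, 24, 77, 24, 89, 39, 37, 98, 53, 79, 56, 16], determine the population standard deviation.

26.1087

Step 1: Compute the mean: 59.0667
Step 2: Sum of squared deviations from the mean: 10224.9333
Step 3: Population variance = 10224.9333 / 15 = 681.6622
Step 4: Standard deviation = sqrt(681.6622) = 26.1087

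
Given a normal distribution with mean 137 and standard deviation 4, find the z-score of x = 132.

-1.25

Step 1: Recall the z-score formula: z = (x - mu) / sigma
Step 2: Substitute values: z = (132 - 137) / 4
Step 3: z = -5 / 4 = -1.25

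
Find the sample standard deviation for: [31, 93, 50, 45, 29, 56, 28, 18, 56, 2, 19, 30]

23.7734

Step 1: Compute the mean: 38.0833
Step 2: Sum of squared deviations from the mean: 6216.9167
Step 3: Sample variance = 6216.9167 / 11 = 565.1742
Step 4: Standard deviation = sqrt(565.1742) = 23.7734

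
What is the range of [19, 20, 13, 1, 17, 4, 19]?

19

Step 1: Identify the maximum value: max = 20
Step 2: Identify the minimum value: min = 1
Step 3: Range = max - min = 20 - 1 = 19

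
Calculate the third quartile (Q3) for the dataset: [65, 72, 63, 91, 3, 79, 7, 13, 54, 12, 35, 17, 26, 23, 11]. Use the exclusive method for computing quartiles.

65

Step 1: Sort the data: [3, 7, 11, 12, 13, 17, 23, 26, 35, 54, 63, 65, 72, 79, 91]
Step 2: n = 15
Step 3: Using the exclusive quartile method:
  Q1 = 12
  Q2 (median) = 26
  Q3 = 65
  IQR = Q3 - Q1 = 65 - 12 = 53
Step 4: Q3 = 65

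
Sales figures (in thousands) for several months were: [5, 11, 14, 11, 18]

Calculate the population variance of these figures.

18.16

Step 1: Compute the mean: (5 + 11 + 14 + 11 + 18) / 5 = 11.8
Step 2: Compute squared deviations from the mean:
  (5 - 11.8)^2 = 46.24
  (11 - 11.8)^2 = 0.64
  (14 - 11.8)^2 = 4.84
  (11 - 11.8)^2 = 0.64
  (18 - 11.8)^2 = 38.44
Step 3: Sum of squared deviations = 90.8
Step 4: Population variance = 90.8 / 5 = 18.16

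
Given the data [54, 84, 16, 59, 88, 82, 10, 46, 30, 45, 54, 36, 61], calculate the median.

54

Step 1: Sort the data in ascending order: [10, 16, 30, 36, 45, 46, 54, 54, 59, 61, 82, 84, 88]
Step 2: The number of values is n = 13.
Step 3: Since n is odd, the median is the middle value at position 7: 54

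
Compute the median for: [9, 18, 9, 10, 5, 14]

9.5

Step 1: Sort the data in ascending order: [5, 9, 9, 10, 14, 18]
Step 2: The number of values is n = 6.
Step 3: Since n is even, the median is the average of positions 3 and 4:
  Median = (9 + 10) / 2 = 9.5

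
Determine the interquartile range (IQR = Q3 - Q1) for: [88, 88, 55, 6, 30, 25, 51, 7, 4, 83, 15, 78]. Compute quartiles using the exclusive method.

72.75

Step 1: Sort the data: [4, 6, 7, 15, 25, 30, 51, 55, 78, 83, 88, 88]
Step 2: n = 12
Step 3: Using the exclusive quartile method:
  Q1 = 9
  Q2 (median) = 40.5
  Q3 = 81.75
  IQR = Q3 - Q1 = 81.75 - 9 = 72.75
Step 4: IQR = 72.75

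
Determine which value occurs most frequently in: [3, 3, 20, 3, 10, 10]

3

Step 1: Count the frequency of each value:
  3: appears 3 time(s)
  10: appears 2 time(s)
  20: appears 1 time(s)
Step 2: The value 3 appears most frequently (3 times).
Step 3: Mode = 3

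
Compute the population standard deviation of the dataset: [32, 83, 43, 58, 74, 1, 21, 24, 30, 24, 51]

23.3879

Step 1: Compute the mean: 40.0909
Step 2: Sum of squared deviations from the mean: 6016.9091
Step 3: Population variance = 6016.9091 / 11 = 546.9917
Step 4: Standard deviation = sqrt(546.9917) = 23.3879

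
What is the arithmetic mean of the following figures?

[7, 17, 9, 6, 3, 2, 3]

6.7143

Step 1: Sum all values: 7 + 17 + 9 + 6 + 3 + 2 + 3 = 47
Step 2: Count the number of values: n = 7
Step 3: Mean = sum / n = 47 / 7 = 6.7143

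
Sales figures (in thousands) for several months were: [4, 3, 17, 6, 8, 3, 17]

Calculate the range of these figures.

14

Step 1: Identify the maximum value: max = 17
Step 2: Identify the minimum value: min = 3
Step 3: Range = max - min = 17 - 3 = 14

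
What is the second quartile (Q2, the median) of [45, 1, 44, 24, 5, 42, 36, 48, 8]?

36

Step 1: Sort the data: [1, 5, 8, 24, 36, 42, 44, 45, 48]
Step 2: n = 9
Step 3: Q2 is the median. Since n is odd, it is the middle value at position 5: 36
Step 4: Q2 = 36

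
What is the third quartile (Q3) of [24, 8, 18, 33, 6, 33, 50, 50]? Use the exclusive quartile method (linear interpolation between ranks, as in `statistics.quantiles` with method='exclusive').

45.75

Step 1: Sort the data: [6, 8, 18, 24, 33, 33, 50, 50]
Step 2: n = 8
Step 3: Using the exclusive quartile method:
  Q1 = 10.5
  Q2 (median) = 28.5
  Q3 = 45.75
  IQR = Q3 - Q1 = 45.75 - 10.5 = 35.25
Step 4: Q3 = 45.75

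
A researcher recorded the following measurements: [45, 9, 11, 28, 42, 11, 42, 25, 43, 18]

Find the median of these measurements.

26.5

Step 1: Sort the data in ascending order: [9, 11, 11, 18, 25, 28, 42, 42, 43, 45]
Step 2: The number of values is n = 10.
Step 3: Since n is even, the median is the average of positions 5 and 6:
  Median = (25 + 28) / 2 = 26.5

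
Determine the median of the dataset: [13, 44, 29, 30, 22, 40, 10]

29

Step 1: Sort the data in ascending order: [10, 13, 22, 29, 30, 40, 44]
Step 2: The number of values is n = 7.
Step 3: Since n is odd, the median is the middle value at position 4: 29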